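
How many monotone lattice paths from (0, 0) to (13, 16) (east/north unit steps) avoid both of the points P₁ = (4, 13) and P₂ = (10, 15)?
Number of paths = 54531835

Inclusion–exclusion. Total paths: C(29, 13) = 67863915. Through P₁: C(17, 4)·C(12, 9) = 523600. Through P₂: C(25, 10)·C(4, 3) = 13075040. Since P₁ is strictly southwest of P₂, a monotone path through both must visit P₁ then P₂; paths through both = C(17, 4)·C(8, 6)·C(4, 3) = 266560. Avoid both = 67863915 − 523600 − 13075040 + 266560 = 54531835.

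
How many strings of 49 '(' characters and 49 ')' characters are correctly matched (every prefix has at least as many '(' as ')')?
C_49 = 509552245179617138054608572

These balanced parentheses are counted by the Catalan number C_n = (1/(n + 1)) · C(2n, n). For n = 49: C_49 = (1/50) · C(98, 49) = 25477612258980856902730428600/50 = 509552245179617138054608572.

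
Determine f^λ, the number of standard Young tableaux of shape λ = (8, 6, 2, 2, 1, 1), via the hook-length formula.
# SYT of shape (8, 6, 2, 2, 1, 1) = 82884384

Hook-length formula: f^λ = n! / Π hook(c), product over all cells c of the Young diagram. For λ = (8, 6, 2, 2, 1, 1), n = 20 boxes. Hook lengths by row (left-to-right, top-to-bottom): [13, 10, 7, 6, 5, 4, 2, 1]; [10, 7, 4, 3, 2, 1]; [5, 2]; [4, 1]; [2]; [1]. Product of hooks = 29352960000. So f^λ = 20! / 29352960000 = 2432902008176640000 / 29352960000 = 82884384.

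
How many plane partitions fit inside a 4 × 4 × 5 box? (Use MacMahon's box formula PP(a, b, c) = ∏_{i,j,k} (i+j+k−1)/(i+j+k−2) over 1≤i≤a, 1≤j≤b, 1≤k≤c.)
PP(4, 4, 5) = 1646568

Evaluate the triple product over i = 1..4, j = 1..4, k = 1..5. The factors are (2/1) · (3/2) · (4/3) · (5/4) · (6/5) · (3/2) · (4/3) · (5/4) · … (80 factors total). The numerators and denominators telescope so the product is an integer; carrying out the multiplication exactly gives PP(4, 4, 5) = 1646568.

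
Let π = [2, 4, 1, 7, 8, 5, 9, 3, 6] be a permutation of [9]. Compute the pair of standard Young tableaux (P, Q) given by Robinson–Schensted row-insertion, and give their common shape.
P = [1, 3, 5, 6, 9] / [2, 4, 8] / [7];  Q = [1, 2, 4, 5, 7] / [3, 6, 9] / [8];  common shape = (5, 3, 1)

Row-insert the values π_1, π_2, … into P one at a time, bumping the leftmost entry strictly greater than the inserted value down to the next row. The recording tableau Q records, in position (i, j), the step at which that cell was added to P.
  Insert 2 (step 1): P = [2];  Q = [1]
  Insert 4 (step 2): P = [2, 4];  Q = [1, 2]
  Insert 1 (step 3): P = [1, 4] / [2];  Q = [1, 2] / [3]
  Insert 7 (step 4): P = [1, 4, 7] / [2];  Q = [1, 2, 4] / [3]
  Insert 8 (step 5): P = [1, 4, 7, 8] / [2];  Q = [1, 2, 4, 5] / [3]
  Insert 5 (step 6): P = [1, 4, 5, 8] / [2, 7];  Q = [1, 2, 4, 5] / [3, 6]
  Insert 9 (step 7): P = [1, 4, 5, 8, 9] / [2, 7];  Q = [1, 2, 4, 5, 7] / [3, 6]
  Insert 3 (step 8): P = [1, 3, 5, 8, 9] / [2, 4] / [7];  Q = [1, 2, 4, 5, 7] / [3, 6] / [8]
  Insert 6 (step 9): P = [1, 3, 5, 6, 9] / [2, 4, 8] / [7];  Q = [1, 2, 4, 5, 7] / [3, 6, 9] / [8]
Final shape: (5, 3, 1).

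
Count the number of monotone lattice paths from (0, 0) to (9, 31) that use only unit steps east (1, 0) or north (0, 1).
Number of paths = 273438880

A monotone lattice path from (0, 0) to (9, 31) consists of 9 east steps and 31 north steps in some order, so it is determined by which 9 of the 40 steps are east. The count is C(40, 9) = 273438880.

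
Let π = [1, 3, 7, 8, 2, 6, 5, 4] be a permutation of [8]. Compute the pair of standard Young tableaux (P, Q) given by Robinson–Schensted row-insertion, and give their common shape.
P = [1, 2, 4, 8] / [3, 5] / [6] / [7];  Q = [1, 2, 3, 4] / [5, 6] / [7] / [8];  common shape = (4, 2, 1, 1)

Row-insert the values π_1, π_2, … into P one at a time, bumping the leftmost entry strictly greater than the inserted value down to the next row. The recording tableau Q records, in position (i, j), the step at which that cell was added to P.
  Insert 1 (step 1): P = [1];  Q = [1]
  Insert 3 (step 2): P = [1, 3];  Q = [1, 2]
  Insert 7 (step 3): P = [1, 3, 7];  Q = [1, 2, 3]
  Insert 8 (step 4): P = [1, 3, 7, 8];  Q = [1, 2, 3, 4]
  Insert 2 (step 5): P = [1, 2, 7, 8] / [3];  Q = [1, 2, 3, 4] / [5]
  Insert 6 (step 6): P = [1, 2, 6, 8] / [3, 7];  Q = [1, 2, 3, 4] / [5, 6]
  Insert 5 (step 7): P = [1, 2, 5, 8] / [3, 6] / [7];  Q = [1, 2, 3, 4] / [5, 6] / [7]
  Insert 4 (step 8): P = [1, 2, 4, 8] / [3, 5] / [6] / [7];  Q = [1, 2, 3, 4] / [5, 6] / [7] / [8]
Final shape: (4, 2, 1, 1).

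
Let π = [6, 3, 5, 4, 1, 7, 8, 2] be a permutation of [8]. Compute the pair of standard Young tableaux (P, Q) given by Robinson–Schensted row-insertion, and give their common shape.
P = [1, 2, 7, 8] / [3, 4] / [5] / [6];  Q = [1, 3, 6, 7] / [2, 8] / [4] / [5];  common shape = (4, 2, 1, 1)

Row-insert the values π_1, π_2, … into P one at a time, bumping the leftmost entry strictly greater than the inserted value down to the next row. The recording tableau Q records, in position (i, j), the step at which that cell was added to P.
  Insert 6 (step 1): P = [6];  Q = [1]
  Insert 3 (step 2): P = [3] / [6];  Q = [1] / [2]
  Insert 5 (step 3): P = [3, 5] / [6];  Q = [1, 3] / [2]
  Insert 4 (step 4): P = [3, 4] / [5] / [6];  Q = [1, 3] / [2] / [4]
  Insert 1 (step 5): P = [1, 4] / [3] / [5] / [6];  Q = [1, 3] / [2] / [4] / [5]
  Insert 7 (step 6): P = [1, 4, 7] / [3] / [5] / [6];  Q = [1, 3, 6] / [2] / [4] / [5]
  Insert 8 (step 7): P = [1, 4, 7, 8] / [3] / [5] / [6];  Q = [1, 3, 6, 7] / [2] / [4] / [5]
  Insert 2 (step 8): P = [1, 2, 7, 8] / [3, 4] / [5] / [6];  Q = [1, 3, 6, 7] / [2, 8] / [4] / [5]
Final shape: (4, 2, 1, 1).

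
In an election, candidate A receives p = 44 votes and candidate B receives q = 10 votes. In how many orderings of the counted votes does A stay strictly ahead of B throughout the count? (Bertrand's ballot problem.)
Strict-lead orderings = 15067486070

Total orderings of the 54 votes with 44 for A: C(54, 44) = 23930713170. By the Bertrand ballot formula (Cycle Lemma / reflection principle), the number of orderings in which A is strictly ahead of B throughout is (p − q)/(p + q) · C(p + q, p) = (44 − 10)/(44 + 10) · 23930713170 = 15067486070.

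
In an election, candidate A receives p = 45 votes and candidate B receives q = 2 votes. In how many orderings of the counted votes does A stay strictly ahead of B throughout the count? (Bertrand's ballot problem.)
Strict-lead orderings = 989

Total orderings of the 47 votes with 45 for A: C(47, 45) = 1081. By the Bertrand ballot formula (Cycle Lemma / reflection principle), the number of orderings in which A is strictly ahead of B throughout is (p − q)/(p + q) · C(p + q, p) = (45 − 2)/(45 + 2) · 1081 = 989.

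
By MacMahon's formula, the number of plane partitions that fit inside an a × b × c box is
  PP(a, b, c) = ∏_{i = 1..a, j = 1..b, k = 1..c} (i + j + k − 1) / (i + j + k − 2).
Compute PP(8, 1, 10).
PP(8, 1, 10) = 43758

Evaluate the triple product over i = 1..8, j = 1..1, k = 1..10. The factors are (2/1) · (3/2) · (4/3) · (5/4) · (6/5) · (7/6) · (8/7) · (9/8) · … (80 factors total). The numerators and denominators telescope so the product is an integer; carrying out the multiplication exactly gives PP(8, 1, 10) = 43758.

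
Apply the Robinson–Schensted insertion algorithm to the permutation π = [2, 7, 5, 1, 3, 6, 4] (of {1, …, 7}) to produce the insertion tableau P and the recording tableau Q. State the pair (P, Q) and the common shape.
P = [1, 3, 4] / [2, 5, 6] / [7];  Q = [1, 2, 6] / [3, 5, 7] / [4];  common shape = (3, 3, 1)

Row-insert the values π_1, π_2, … into P one at a time, bumping the leftmost entry strictly greater than the inserted value down to the next row. The recording tableau Q records, in position (i, j), the step at which that cell was added to P.
  Insert 2 (step 1): P = [2];  Q = [1]
  Insert 7 (step 2): P = [2, 7];  Q = [1, 2]
  Insert 5 (step 3): P = [2, 5] / [7];  Q = [1, 2] / [3]
  Insert 1 (step 4): P = [1, 5] / [2] / [7];  Q = [1, 2] / [3] / [4]
  Insert 3 (step 5): P = [1, 3] / [2, 5] / [7];  Q = [1, 2] / [3, 5] / [4]
  Insert 6 (step 6): P = [1, 3, 6] / [2, 5] / [7];  Q = [1, 2, 6] / [3, 5] / [4]
  Insert 4 (step 7): P = [1, 3, 4] / [2, 5, 6] / [7];  Q = [1, 2, 6] / [3, 5, 7] / [4]
Final shape: (3, 3, 1).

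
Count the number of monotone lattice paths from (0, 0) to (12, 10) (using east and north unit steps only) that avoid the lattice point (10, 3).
Number of paths = 636350

Total paths from (0, 0) to (12, 10): C(22, 12) = 646646. Paths through (10, 3): (paths (0, 0) → (10, 3)) × (paths (10, 3) → (12, 10)) = C(13, 10) · C(9, 2) = 286 · 36 = 10296. Avoidance count = 646646 − 10296 = 636350.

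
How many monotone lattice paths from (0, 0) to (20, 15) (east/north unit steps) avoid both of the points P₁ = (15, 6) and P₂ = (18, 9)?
Number of paths = 3038463372

Inclusion–exclusion. Total paths: C(35, 20) = 3247943160. Through P₁: C(21, 15)·C(14, 5) = 108636528. Through P₂: C(27, 18)·C(8, 2) = 131231100. Since P₁ is strictly southwest of P₂, a monotone path through both must visit P₁ then P₂; paths through both = C(21, 15)·C(6, 3)·C(8, 2) = 30387840. Avoid both = 3247943160 − 108636528 − 131231100 + 30387840 = 3038463372.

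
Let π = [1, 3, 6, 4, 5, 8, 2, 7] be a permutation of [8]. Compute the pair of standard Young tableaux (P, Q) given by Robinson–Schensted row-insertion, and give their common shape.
P = [1, 2, 4, 5, 7] / [3, 8] / [6];  Q = [1, 2, 3, 5, 6] / [4, 8] / [7];  common shape = (5, 2, 1)

Row-insert the values π_1, π_2, … into P one at a time, bumping the leftmost entry strictly greater than the inserted value down to the next row. The recording tableau Q records, in position (i, j), the step at which that cell was added to P.
  Insert 1 (step 1): P = [1];  Q = [1]
  Insert 3 (step 2): P = [1, 3];  Q = [1, 2]
  Insert 6 (step 3): P = [1, 3, 6];  Q = [1, 2, 3]
  Insert 4 (step 4): P = [1, 3, 4] / [6];  Q = [1, 2, 3] / [4]
  Insert 5 (step 5): P = [1, 3, 4, 5] / [6];  Q = [1, 2, 3, 5] / [4]
  Insert 8 (step 6): P = [1, 3, 4, 5, 8] / [6];  Q = [1, 2, 3, 5, 6] / [4]
  Insert 2 (step 7): P = [1, 2, 4, 5, 8] / [3] / [6];  Q = [1, 2, 3, 5, 6] / [4] / [7]
  Insert 7 (step 8): P = [1, 2, 4, 5, 7] / [3, 8] / [6];  Q = [1, 2, 3, 5, 6] / [4, 8] / [7]
Final shape: (5, 2, 1).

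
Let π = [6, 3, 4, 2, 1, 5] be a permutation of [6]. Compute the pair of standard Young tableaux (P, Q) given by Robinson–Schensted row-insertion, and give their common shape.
P = [1, 4, 5] / [2] / [3] / [6];  Q = [1, 3, 6] / [2] / [4] / [5];  common shape = (3, 1, 1, 1)

Row-insert the values π_1, π_2, … into P one at a time, bumping the leftmost entry strictly greater than the inserted value down to the next row. The recording tableau Q records, in position (i, j), the step at which that cell was added to P.
  Insert 6 (step 1): P = [6];  Q = [1]
  Insert 3 (step 2): P = [3] / [6];  Q = [1] / [2]
  Insert 4 (step 3): P = [3, 4] / [6];  Q = [1, 3] / [2]
  Insert 2 (step 4): P = [2, 4] / [3] / [6];  Q = [1, 3] / [2] / [4]
  Insert 1 (step 5): P = [1, 4] / [2] / [3] / [6];  Q = [1, 3] / [2] / [4] / [5]
  Insert 5 (step 6): P = [1, 4, 5] / [2] / [3] / [6];  Q = [1, 3, 6] / [2] / [4] / [5]
Final shape: (3, 1, 1, 1).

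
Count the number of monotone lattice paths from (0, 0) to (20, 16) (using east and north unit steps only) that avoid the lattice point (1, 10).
Number of paths = 7305924010

Total paths from (0, 0) to (20, 16): C(36, 20) = 7307872110. Paths through (1, 10): (paths (0, 0) → (1, 10)) × (paths (1, 10) → (20, 16)) = C(11, 1) · C(25, 19) = 11 · 177100 = 1948100. Avoidance count = 7307872110 − 1948100 = 7305924010.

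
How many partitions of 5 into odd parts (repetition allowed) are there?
p_odd(5) = 3

Partitions of 5 using only odd parts 1, 3, 5, …: 5, 3+1+1, 1+1+1+1+1. There are 3. (Euler: this equals q(5), the number of distinct-part partitions.)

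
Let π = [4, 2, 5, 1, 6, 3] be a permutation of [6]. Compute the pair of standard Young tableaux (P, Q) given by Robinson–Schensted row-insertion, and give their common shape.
P = [1, 3, 6] / [2, 5] / [4];  Q = [1, 3, 5] / [2, 6] / [4];  common shape = (3, 2, 1)

Row-insert the values π_1, π_2, … into P one at a time, bumping the leftmost entry strictly greater than the inserted value down to the next row. The recording tableau Q records, in position (i, j), the step at which that cell was added to P.
  Insert 4 (step 1): P = [4];  Q = [1]
  Insert 2 (step 2): P = [2] / [4];  Q = [1] / [2]
  Insert 5 (step 3): P = [2, 5] / [4];  Q = [1, 3] / [2]
  Insert 1 (step 4): P = [1, 5] / [2] / [4];  Q = [1, 3] / [2] / [4]
  Insert 6 (step 5): P = [1, 5, 6] / [2] / [4];  Q = [1, 3, 5] / [2] / [4]
  Insert 3 (step 6): P = [1, 3, 6] / [2, 5] / [4];  Q = [1, 3, 5] / [2, 6] / [4]
Final shape: (3, 2, 1).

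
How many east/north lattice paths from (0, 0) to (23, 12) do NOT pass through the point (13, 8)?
Number of paths = 630758310

Total paths from (0, 0) to (23, 12): C(35, 23) = 834451800. Paths through (13, 8): (paths (0, 0) → (13, 8)) × (paths (13, 8) → (23, 12)) = C(21, 13) · C(14, 10) = 203490 · 1001 = 203693490. Avoidance count = 834451800 − 203693490 = 630758310.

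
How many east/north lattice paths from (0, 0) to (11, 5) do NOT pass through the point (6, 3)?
Number of paths = 2604

Total paths from (0, 0) to (11, 5): C(16, 11) = 4368. Paths through (6, 3): (paths (0, 0) → (6, 3)) × (paths (6, 3) → (11, 5)) = C(9, 6) · C(7, 5) = 84 · 21 = 1764. Avoidance count = 4368 − 1764 = 2604.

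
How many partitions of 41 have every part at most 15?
p(41, parts ≤ 15) = 35401

Use the recurrence p(n, m) = p(n, m−1) + p(n−m, m): either the largest part is < m (count p(n, m−1)) or the largest part is exactly m (remove one copy of m, count p(n−m, m)). With p(0, ·) = 1 this gives p(41, parts ≤ 15) = 35401. (By conjugating Young diagrams, this also counts partitions of 41 into at most 15 parts.)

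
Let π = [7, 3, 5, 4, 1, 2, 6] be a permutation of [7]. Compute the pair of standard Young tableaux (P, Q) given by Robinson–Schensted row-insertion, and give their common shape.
P = [1, 2, 6] / [3, 4] / [5] / [7];  Q = [1, 3, 7] / [2, 6] / [4] / [5];  common shape = (3, 2, 1, 1)

Row-insert the values π_1, π_2, … into P one at a time, bumping the leftmost entry strictly greater than the inserted value down to the next row. The recording tableau Q records, in position (i, j), the step at which that cell was added to P.
  Insert 7 (step 1): P = [7];  Q = [1]
  Insert 3 (step 2): P = [3] / [7];  Q = [1] / [2]
  Insert 5 (step 3): P = [3, 5] / [7];  Q = [1, 3] / [2]
  Insert 4 (step 4): P = [3, 4] / [5] / [7];  Q = [1, 3] / [2] / [4]
  Insert 1 (step 5): P = [1, 4] / [3] / [5] / [7];  Q = [1, 3] / [2] / [4] / [5]
  Insert 2 (step 6): P = [1, 2] / [3, 4] / [5] / [7];  Q = [1, 3] / [2, 6] / [4] / [5]
  Insert 6 (step 7): P = [1, 2, 6] / [3, 4] / [5] / [7];  Q = [1, 3, 7] / [2, 6] / [4] / [5]
Final shape: (3, 2, 1, 1).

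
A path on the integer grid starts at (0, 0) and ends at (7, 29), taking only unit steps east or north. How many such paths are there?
Number of paths = 8347680

A monotone lattice path from (0, 0) to (7, 29) consists of 7 east steps and 29 north steps in some order, so it is determined by which 7 of the 36 steps are east. The count is C(36, 7) = 8347680.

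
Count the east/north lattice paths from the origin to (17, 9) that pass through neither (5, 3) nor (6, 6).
Number of paths = 1830166

Inclusion–exclusion. Total paths: C(26, 17) = 3124550. Through P₁: C(8, 5)·C(18, 12) = 1039584. Through P₂: C(12, 6)·C(14, 11) = 336336. Since P₁ is strictly southwest of P₂, a monotone path through both must visit P₁ then P₂; paths through both = C(8, 5)·C(4, 1)·C(14, 11) = 81536. Avoid both = 3124550 − 1039584 − 336336 + 81536 = 1830166.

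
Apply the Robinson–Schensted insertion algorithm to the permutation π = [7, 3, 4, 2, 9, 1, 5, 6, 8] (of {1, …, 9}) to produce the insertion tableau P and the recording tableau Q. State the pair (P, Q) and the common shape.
P = [1, 4, 5, 6, 8] / [2, 9] / [3] / [7];  Q = [1, 3, 5, 8, 9] / [2, 7] / [4] / [6];  common shape = (5, 2, 1, 1)

Row-insert the values π_1, π_2, … into P one at a time, bumping the leftmost entry strictly greater than the inserted value down to the next row. The recording tableau Q records, in position (i, j), the step at which that cell was added to P.
  Insert 7 (step 1): P = [7];  Q = [1]
  Insert 3 (step 2): P = [3] / [7];  Q = [1] / [2]
  Insert 4 (step 3): P = [3, 4] / [7];  Q = [1, 3] / [2]
  Insert 2 (step 4): P = [2, 4] / [3] / [7];  Q = [1, 3] / [2] / [4]
  Insert 9 (step 5): P = [2, 4, 9] / [3] / [7];  Q = [1, 3, 5] / [2] / [4]
  Insert 1 (step 6): P = [1, 4, 9] / [2] / [3] / [7];  Q = [1, 3, 5] / [2] / [4] / [6]
  Insert 5 (step 7): P = [1, 4, 5] / [2, 9] / [3] / [7];  Q = [1, 3, 5] / [2, 7] / [4] / [6]
  Insert 6 (step 8): P = [1, 4, 5, 6] / [2, 9] / [3] / [7];  Q = [1, 3, 5, 8] / [2, 7] / [4] / [6]
  Insert 8 (step 9): P = [1, 4, 5, 6, 8] / [2, 9] / [3] / [7];  Q = [1, 3, 5, 8, 9] / [2, 7] / [4] / [6]
Final shape: (5, 2, 1, 1).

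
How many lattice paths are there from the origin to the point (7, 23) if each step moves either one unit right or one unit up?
Number of paths = 2035800

A monotone lattice path from (0, 0) to (7, 23) consists of 7 east steps and 23 north steps in some order, so it is determined by which 7 of the 30 steps are east. The count is C(30, 7) = 2035800.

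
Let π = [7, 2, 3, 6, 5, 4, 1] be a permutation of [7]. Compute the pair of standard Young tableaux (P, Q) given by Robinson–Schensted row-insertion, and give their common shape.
P = [1, 3, 4] / [2] / [5] / [6] / [7];  Q = [1, 3, 4] / [2] / [5] / [6] / [7];  common shape = (3, 1, 1, 1, 1)

Row-insert the values π_1, π_2, … into P one at a time, bumping the leftmost entry strictly greater than the inserted value down to the next row. The recording tableau Q records, in position (i, j), the step at which that cell was added to P.
  Insert 7 (step 1): P = [7];  Q = [1]
  Insert 2 (step 2): P = [2] / [7];  Q = [1] / [2]
  Insert 3 (step 3): P = [2, 3] / [7];  Q = [1, 3] / [2]
  Insert 6 (step 4): P = [2, 3, 6] / [7];  Q = [1, 3, 4] / [2]
  Insert 5 (step 5): P = [2, 3, 5] / [6] / [7];  Q = [1, 3, 4] / [2] / [5]
  Insert 4 (step 6): P = [2, 3, 4] / [5] / [6] / [7];  Q = [1, 3, 4] / [2] / [5] / [6]
  Insert 1 (step 7): P = [1, 3, 4] / [2] / [5] / [6] / [7];  Q = [1, 3, 4] / [2] / [5] / [6] / [7]
Final shape: (3, 1, 1, 1, 1).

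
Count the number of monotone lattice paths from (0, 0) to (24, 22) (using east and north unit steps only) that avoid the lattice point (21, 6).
Number of paths = 7890084280260

Total paths from (0, 0) to (24, 22): C(46, 24) = 7890371113950. Paths through (21, 6): (paths (0, 0) → (21, 6)) × (paths (21, 6) → (24, 22)) = C(27, 21) · C(19, 3) = 296010 · 969 = 286833690. Avoidance count = 7890371113950 − 286833690 = 7890084280260.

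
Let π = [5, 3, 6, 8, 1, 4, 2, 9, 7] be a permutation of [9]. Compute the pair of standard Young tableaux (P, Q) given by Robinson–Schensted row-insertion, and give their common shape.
P = [1, 2, 7, 9] / [3, 4, 8] / [5, 6];  Q = [1, 3, 4, 8] / [2, 6, 9] / [5, 7];  common shape = (4, 3, 2)

Row-insert the values π_1, π_2, … into P one at a time, bumping the leftmost entry strictly greater than the inserted value down to the next row. The recording tableau Q records, in position (i, j), the step at which that cell was added to P.
  Insert 5 (step 1): P = [5];  Q = [1]
  Insert 3 (step 2): P = [3] / [5];  Q = [1] / [2]
  Insert 6 (step 3): P = [3, 6] / [5];  Q = [1, 3] / [2]
  Insert 8 (step 4): P = [3, 6, 8] / [5];  Q = [1, 3, 4] / [2]
  Insert 1 (step 5): P = [1, 6, 8] / [3] / [5];  Q = [1, 3, 4] / [2] / [5]
  Insert 4 (step 6): P = [1, 4, 8] / [3, 6] / [5];  Q = [1, 3, 4] / [2, 6] / [5]
  Insert 2 (step 7): P = [1, 2, 8] / [3, 4] / [5, 6];  Q = [1, 3, 4] / [2, 6] / [5, 7]
  Insert 9 (step 8): P = [1, 2, 8, 9] / [3, 4] / [5, 6];  Q = [1, 3, 4, 8] / [2, 6] / [5, 7]
  Insert 7 (step 9): P = [1, 2, 7, 9] / [3, 4, 8] / [5, 6];  Q = [1, 3, 4, 8] / [2, 6, 9] / [5, 7]
Final shape: (4, 3, 2).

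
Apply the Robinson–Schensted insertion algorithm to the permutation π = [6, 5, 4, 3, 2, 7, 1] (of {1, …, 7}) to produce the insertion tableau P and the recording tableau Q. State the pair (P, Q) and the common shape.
P = [1, 7] / [2] / [3] / [4] / [5] / [6];  Q = [1, 6] / [2] / [3] / [4] / [5] / [7];  common shape = (2, 1, 1, 1, 1, 1)

Row-insert the values π_1, π_2, … into P one at a time, bumping the leftmost entry strictly greater than the inserted value down to the next row. The recording tableau Q records, in position (i, j), the step at which that cell was added to P.
  Insert 6 (step 1): P = [6];  Q = [1]
  Insert 5 (step 2): P = [5] / [6];  Q = [1] / [2]
  Insert 4 (step 3): P = [4] / [5] / [6];  Q = [1] / [2] / [3]
  Insert 3 (step 4): P = [3] / [4] / [5] / [6];  Q = [1] / [2] / [3] / [4]
  Insert 2 (step 5): P = [2] / [3] / [4] / [5] / [6];  Q = [1] / [2] / [3] / [4] / [5]
  Insert 7 (step 6): P = [2, 7] / [3] / [4] / [5] / [6];  Q = [1, 6] / [2] / [3] / [4] / [5]
  Insert 1 (step 7): P = [1, 7] / [2] / [3] / [4] / [5] / [6];  Q = [1, 6] / [2] / [3] / [4] / [5] / [7]
Final shape: (2, 1, 1, 1, 1, 1).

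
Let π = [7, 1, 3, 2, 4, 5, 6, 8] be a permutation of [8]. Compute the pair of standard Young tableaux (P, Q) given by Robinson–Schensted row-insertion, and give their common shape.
P = [1, 2, 4, 5, 6, 8] / [3] / [7];  Q = [1, 3, 5, 6, 7, 8] / [2] / [4];  common shape = (6, 1, 1)

Row-insert the values π_1, π_2, … into P one at a time, bumping the leftmost entry strictly greater than the inserted value down to the next row. The recording tableau Q records, in position (i, j), the step at which that cell was added to P.
  Insert 7 (step 1): P = [7];  Q = [1]
  Insert 1 (step 2): P = [1] / [7];  Q = [1] / [2]
  Insert 3 (step 3): P = [1, 3] / [7];  Q = [1, 3] / [2]
  Insert 2 (step 4): P = [1, 2] / [3] / [7];  Q = [1, 3] / [2] / [4]
  Insert 4 (step 5): P = [1, 2, 4] / [3] / [7];  Q = [1, 3, 5] / [2] / [4]
  Insert 5 (step 6): P = [1, 2, 4, 5] / [3] / [7];  Q = [1, 3, 5, 6] / [2] / [4]
  Insert 6 (step 7): P = [1, 2, 4, 5, 6] / [3] / [7];  Q = [1, 3, 5, 6, 7] / [2] / [4]
  Insert 8 (step 8): P = [1, 2, 4, 5, 6, 8] / [3] / [7];  Q = [1, 3, 5, 6, 7, 8] / [2] / [4]
Final shape: (6, 1, 1).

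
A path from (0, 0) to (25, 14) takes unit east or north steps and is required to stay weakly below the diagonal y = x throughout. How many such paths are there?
Number of paths = 6962078952

By the reflection principle (André's argument), the number of monotone paths to (25, 14) with n ≤ m that never go above y = x is C(39, 25) − C(39, 26) = 15084504396 − 8122425444 = 6962078952.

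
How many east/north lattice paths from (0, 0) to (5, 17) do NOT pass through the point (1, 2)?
Number of paths = 14706

Total paths from (0, 0) to (5, 17): C(22, 5) = 26334. Paths through (1, 2): (paths (0, 0) → (1, 2)) × (paths (1, 2) → (5, 17)) = C(3, 1) · C(19, 4) = 3 · 3876 = 11628. Avoidance count = 26334 − 11628 = 14706.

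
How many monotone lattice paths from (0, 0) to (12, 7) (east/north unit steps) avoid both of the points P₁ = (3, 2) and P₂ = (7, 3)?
Number of paths = 21548

Inclusion–exclusion. Total paths: C(19, 12) = 50388. Through P₁: C(5, 3)·C(14, 9) = 20020. Through P₂: C(10, 7)·C(9, 5) = 15120. Since P₁ is strictly southwest of P₂, a monotone path through both must visit P₁ then P₂; paths through both = C(5, 3)·C(5, 4)·C(9, 5) = 6300. Avoid both = 50388 − 20020 − 15120 + 6300 = 21548.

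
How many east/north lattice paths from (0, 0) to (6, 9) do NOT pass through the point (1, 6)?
Number of paths = 4613

Total paths from (0, 0) to (6, 9): C(15, 6) = 5005. Paths through (1, 6): (paths (0, 0) → (1, 6)) × (paths (1, 6) → (6, 9)) = C(7, 1) · C(8, 5) = 7 · 56 = 392. Avoidance count = 5005 − 392 = 4613.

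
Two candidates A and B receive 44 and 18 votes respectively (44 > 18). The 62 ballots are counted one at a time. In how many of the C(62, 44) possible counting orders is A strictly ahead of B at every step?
Strict-lead orderings = 775421189886525

Total orderings of the 62 votes with 44 for A: C(62, 44) = 1849081298960175. By the Bertrand ballot formula (Cycle Lemma / reflection principle), the number of orderings in which A is strictly ahead of B throughout is (p − q)/(p + q) · C(p + q, p) = (44 − 18)/(44 + 18) · 1849081298960175 = 775421189886525.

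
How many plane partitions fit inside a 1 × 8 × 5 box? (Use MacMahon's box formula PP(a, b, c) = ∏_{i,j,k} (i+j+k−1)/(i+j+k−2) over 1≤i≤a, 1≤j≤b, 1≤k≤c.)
PP(1, 8, 5) = 1287

Evaluate the triple product over i = 1..1, j = 1..8, k = 1..5. The factors are (2/1) · (3/2) · (4/3) · (5/4) · (6/5) · (3/2) · (4/3) · (5/4) · … (40 factors total). The numerators and denominators telescope so the product is an integer; carrying out the multiplication exactly gives PP(1, 8, 5) = 1287.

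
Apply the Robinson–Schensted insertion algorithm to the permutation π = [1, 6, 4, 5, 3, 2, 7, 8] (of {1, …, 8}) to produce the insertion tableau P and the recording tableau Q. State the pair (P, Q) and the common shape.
P = [1, 2, 5, 7, 8] / [3] / [4] / [6];  Q = [1, 2, 4, 7, 8] / [3] / [5] / [6];  common shape = (5, 1, 1, 1)

Row-insert the values π_1, π_2, … into P one at a time, bumping the leftmost entry strictly greater than the inserted value down to the next row. The recording tableau Q records, in position (i, j), the step at which that cell was added to P.
  Insert 1 (step 1): P = [1];  Q = [1]
  Insert 6 (step 2): P = [1, 6];  Q = [1, 2]
  Insert 4 (step 3): P = [1, 4] / [6];  Q = [1, 2] / [3]
  Insert 5 (step 4): P = [1, 4, 5] / [6];  Q = [1, 2, 4] / [3]
  Insert 3 (step 5): P = [1, 3, 5] / [4] / [6];  Q = [1, 2, 4] / [3] / [5]
  Insert 2 (step 6): P = [1, 2, 5] / [3] / [4] / [6];  Q = [1, 2, 4] / [3] / [5] / [6]
  Insert 7 (step 7): P = [1, 2, 5, 7] / [3] / [4] / [6];  Q = [1, 2, 4, 7] / [3] / [5] / [6]
  Insert 8 (step 8): P = [1, 2, 5, 7, 8] / [3] / [4] / [6];  Q = [1, 2, 4, 7, 8] / [3] / [5] / [6]
Final shape: (5, 1, 1, 1).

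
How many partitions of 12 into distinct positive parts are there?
q(12) = 15

List partitions of 12 into distinct parts: 12, 11+1, 10+2, 9+3, 9+2+1, 8+4, 8+3+1, 7+5, 7+4+1, 7+3+2, 6+5+1, 6+4+2, 6+3+2+1, 5+4+3, 5+4+2+1. There are q(12) = 15. (Euler: this equals the number of odd-part partitions of 12.)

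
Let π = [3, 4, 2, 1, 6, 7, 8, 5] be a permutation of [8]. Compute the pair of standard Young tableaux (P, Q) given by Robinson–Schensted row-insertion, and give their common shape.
P = [1, 4, 5, 7, 8] / [2, 6] / [3];  Q = [1, 2, 5, 6, 7] / [3, 8] / [4];  common shape = (5, 2, 1)

Row-insert the values π_1, π_2, … into P one at a time, bumping the leftmost entry strictly greater than the inserted value down to the next row. The recording tableau Q records, in position (i, j), the step at which that cell was added to P.
  Insert 3 (step 1): P = [3];  Q = [1]
  Insert 4 (step 2): P = [3, 4];  Q = [1, 2]
  Insert 2 (step 3): P = [2, 4] / [3];  Q = [1, 2] / [3]
  Insert 1 (step 4): P = [1, 4] / [2] / [3];  Q = [1, 2] / [3] / [4]
  Insert 6 (step 5): P = [1, 4, 6] / [2] / [3];  Q = [1, 2, 5] / [3] / [4]
  Insert 7 (step 6): P = [1, 4, 6, 7] / [2] / [3];  Q = [1, 2, 5, 6] / [3] / [4]
  Insert 8 (step 7): P = [1, 4, 6, 7, 8] / [2] / [3];  Q = [1, 2, 5, 6, 7] / [3] / [4]
  Insert 5 (step 8): P = [1, 4, 5, 7, 8] / [2, 6] / [3];  Q = [1, 2, 5, 6, 7] / [3, 8] / [4]
Final shape: (5, 2, 1).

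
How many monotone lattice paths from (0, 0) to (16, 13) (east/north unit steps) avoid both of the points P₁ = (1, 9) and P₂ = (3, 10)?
Number of paths = 67681795

Inclusion–exclusion. Total paths: C(29, 16) = 67863915. Through P₁: C(10, 1)·C(19, 15) = 38760. Through P₂: C(13, 3)·C(16, 13) = 160160. Since P₁ is strictly southwest of P₂, a monotone path through both must visit P₁ then P₂; paths through both = C(10, 1)·C(3, 2)·C(16, 13) = 16800. Avoid both = 67863915 − 38760 − 160160 + 16800 = 67681795.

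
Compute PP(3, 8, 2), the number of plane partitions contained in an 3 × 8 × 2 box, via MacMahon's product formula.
PP(3, 8, 2) = 9075

Evaluate the triple product over i = 1..3, j = 1..8, k = 1..2. The factors are (2/1) · (3/2) · (3/2) · (4/3) · (4/3) · (5/4) · (5/4) · (6/5) · … (48 factors total). The numerators and denominators telescope so the product is an integer; carrying out the multiplication exactly gives PP(3, 8, 2) = 9075.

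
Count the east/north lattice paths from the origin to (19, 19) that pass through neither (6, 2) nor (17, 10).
Number of paths = 31644388605

Inclusion–exclusion. Total paths: C(38, 19) = 35345263800. Through P₁: C(8, 6)·C(30, 13) = 3353275800. Through P₂: C(27, 17)·C(11, 2) = 463995675. Since P₁ is strictly southwest of P₂, a monotone path through both must visit P₁ then P₂; paths through both = C(8, 6)·C(19, 11)·C(11, 2) = 116396280. Avoid both = 35345263800 − 3353275800 − 463995675 + 116396280 = 31644388605.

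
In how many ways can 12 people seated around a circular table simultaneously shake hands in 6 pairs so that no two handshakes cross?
C_6 = 132

These noncrossing handshakes are counted by the Catalan number C_n = (1/(n + 1)) · C(2n, n). For n = 6: C_6 = (1/7) · C(12, 6) = 924/7 = 132.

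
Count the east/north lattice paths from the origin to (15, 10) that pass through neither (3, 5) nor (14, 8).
Number of paths = 2024074

Inclusion–exclusion. Total paths: C(25, 15) = 3268760. Through P₁: C(8, 3)·C(17, 12) = 346528. Through P₂: C(22, 14)·C(3, 1) = 959310. Since P₁ is strictly southwest of P₂, a monotone path through both must visit P₁ then P₂; paths through both = C(8, 3)·C(14, 11)·C(3, 1) = 61152. Avoid both = 3268760 − 346528 − 959310 + 61152 = 2024074.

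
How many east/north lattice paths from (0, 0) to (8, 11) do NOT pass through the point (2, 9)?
Number of paths = 74042

Total paths from (0, 0) to (8, 11): C(19, 8) = 75582. Paths through (2, 9): (paths (0, 0) → (2, 9)) × (paths (2, 9) → (8, 11)) = C(11, 2) · C(8, 6) = 55 · 28 = 1540. Avoidance count = 75582 − 1540 = 74042.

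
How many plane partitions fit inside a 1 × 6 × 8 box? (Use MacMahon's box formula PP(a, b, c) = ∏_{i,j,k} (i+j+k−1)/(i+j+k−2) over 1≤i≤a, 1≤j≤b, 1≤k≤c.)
PP(1, 6, 8) = 3003

Evaluate the triple product over i = 1..1, j = 1..6, k = 1..8. The factors are (2/1) · (3/2) · (4/3) · (5/4) · (6/5) · (7/6) · (8/7) · (9/8) · … (48 factors total). The numerators and denominators telescope so the product is an integer; carrying out the multiplication exactly gives PP(1, 6, 8) = 3003.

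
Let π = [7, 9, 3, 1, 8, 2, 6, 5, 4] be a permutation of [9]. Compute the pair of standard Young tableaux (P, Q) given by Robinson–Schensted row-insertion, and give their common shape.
P = [1, 2, 4] / [3, 5] / [6, 8] / [7] / [9];  Q = [1, 2, 7] / [3, 5] / [4, 6] / [8] / [9];  common shape = (3, 2, 2, 1, 1)

Row-insert the values π_1, π_2, … into P one at a time, bumping the leftmost entry strictly greater than the inserted value down to the next row. The recording tableau Q records, in position (i, j), the step at which that cell was added to P.
  Insert 7 (step 1): P = [7];  Q = [1]
  Insert 9 (step 2): P = [7, 9];  Q = [1, 2]
  Insert 3 (step 3): P = [3, 9] / [7];  Q = [1, 2] / [3]
  Insert 1 (step 4): P = [1, 9] / [3] / [7];  Q = [1, 2] / [3] / [4]
  Insert 8 (step 5): P = [1, 8] / [3, 9] / [7];  Q = [1, 2] / [3, 5] / [4]
  Insert 2 (step 6): P = [1, 2] / [3, 8] / [7, 9];  Q = [1, 2] / [3, 5] / [4, 6]
  Insert 6 (step 7): P = [1, 2, 6] / [3, 8] / [7, 9];  Q = [1, 2, 7] / [3, 5] / [4, 6]
  Insert 5 (step 8): P = [1, 2, 5] / [3, 6] / [7, 8] / [9];  Q = [1, 2, 7] / [3, 5] / [4, 6] / [8]
  Insert 4 (step 9): P = [1, 2, 4] / [3, 5] / [6, 8] / [7] / [9];  Q = [1, 2, 7] / [3, 5] / [4, 6] / [8] / [9]
Final shape: (3, 2, 2, 1, 1).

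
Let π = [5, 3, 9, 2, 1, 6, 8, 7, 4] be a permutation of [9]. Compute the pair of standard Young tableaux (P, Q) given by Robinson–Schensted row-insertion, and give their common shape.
P = [1, 4, 7] / [2, 6] / [3, 8] / [5, 9];  Q = [1, 3, 7] / [2, 6] / [4, 8] / [5, 9];  common shape = (3, 2, 2, 2)

Row-insert the values π_1, π_2, … into P one at a time, bumping the leftmost entry strictly greater than the inserted value down to the next row. The recording tableau Q records, in position (i, j), the step at which that cell was added to P.
  Insert 5 (step 1): P = [5];  Q = [1]
  Insert 3 (step 2): P = [3] / [5];  Q = [1] / [2]
  Insert 9 (step 3): P = [3, 9] / [5];  Q = [1, 3] / [2]
  Insert 2 (step 4): P = [2, 9] / [3] / [5];  Q = [1, 3] / [2] / [4]
  Insert 1 (step 5): P = [1, 9] / [2] / [3] / [5];  Q = [1, 3] / [2] / [4] / [5]
  Insert 6 (step 6): P = [1, 6] / [2, 9] / [3] / [5];  Q = [1, 3] / [2, 6] / [4] / [5]
  Insert 8 (step 7): P = [1, 6, 8] / [2, 9] / [3] / [5];  Q = [1, 3, 7] / [2, 6] / [4] / [5]
  Insert 7 (step 8): P = [1, 6, 7] / [2, 8] / [3, 9] / [5];  Q = [1, 3, 7] / [2, 6] / [4, 8] / [5]
  Insert 4 (step 9): P = [1, 4, 7] / [2, 6] / [3, 8] / [5, 9];  Q = [1, 3, 7] / [2, 6] / [4, 8] / [5, 9]
Final shape: (3, 2, 2, 2).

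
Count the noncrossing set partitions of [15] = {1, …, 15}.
C_15 = 9694845

These noncrossing partitions are counted by the Catalan number C_n = (1/(n + 1)) · C(2n, n). For n = 15: C_15 = (1/16) · C(30, 15) = 155117520/16 = 9694845.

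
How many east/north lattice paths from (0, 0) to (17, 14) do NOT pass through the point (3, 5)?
Number of paths = 219419885

Total paths from (0, 0) to (17, 14): C(31, 17) = 265182525. Paths through (3, 5): (paths (0, 0) → (3, 5)) × (paths (3, 5) → (17, 14)) = C(8, 3) · C(23, 14) = 56 · 817190 = 45762640. Avoidance count = 265182525 − 45762640 = 219419885.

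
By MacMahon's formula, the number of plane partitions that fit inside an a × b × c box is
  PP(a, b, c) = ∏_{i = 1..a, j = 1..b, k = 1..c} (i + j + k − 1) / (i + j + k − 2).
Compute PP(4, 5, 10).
PP(4, 5, 10) = 98561919456

Evaluate the triple product over i = 1..4, j = 1..5, k = 1..10. The factors are (2/1) · (3/2) · (4/3) · (5/4) · (6/5) · (7/6) · (8/7) · (9/8) · … (200 factors total). The numerators and denominators telescope so the product is an integer; carrying out the multiplication exactly gives PP(4, 5, 10) = 98561919456.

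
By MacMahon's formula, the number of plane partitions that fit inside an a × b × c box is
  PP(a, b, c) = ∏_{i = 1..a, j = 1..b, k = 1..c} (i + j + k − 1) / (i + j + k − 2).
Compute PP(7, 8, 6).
PP(7, 8, 6) = 19702998159210080

Evaluate the triple product over i = 1..7, j = 1..8, k = 1..6. The factors are (2/1) · (3/2) · (4/3) · (5/4) · (6/5) · (7/6) · (3/2) · (4/3) · … (336 factors total). The numerators and denominators telescope so the product is an integer; carrying out the multiplication exactly gives PP(7, 8, 6) = 19702998159210080.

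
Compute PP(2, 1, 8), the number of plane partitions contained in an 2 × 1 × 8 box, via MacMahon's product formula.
PP(2, 1, 8) = 45

Evaluate the triple product over i = 1..2, j = 1..1, k = 1..8. The factors are (2/1) · (3/2) · (4/3) · (5/4) · (6/5) · (7/6) · (8/7) · (9/8) · … (16 factors total). The numerators and denominators telescope so the product is an integer; carrying out the multiplication exactly gives PP(2, 1, 8) = 45.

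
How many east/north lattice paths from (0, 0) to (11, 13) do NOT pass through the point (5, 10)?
Number of paths = 2243892

Total paths from (0, 0) to (11, 13): C(24, 11) = 2496144. Paths through (5, 10): (paths (0, 0) → (5, 10)) × (paths (5, 10) → (11, 13)) = C(15, 5) · C(9, 6) = 3003 · 84 = 252252. Avoidance count = 2496144 − 252252 = 2243892.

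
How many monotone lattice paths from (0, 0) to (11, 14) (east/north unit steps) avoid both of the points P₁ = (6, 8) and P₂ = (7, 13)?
Number of paths = 2772504

Inclusion–exclusion. Total paths: C(25, 11) = 4457400. Through P₁: C(14, 6)·C(11, 5) = 1387386. Through P₂: C(20, 7)·C(5, 4) = 387600. Since P₁ is strictly southwest of P₂, a monotone path through both must visit P₁ then P₂; paths through both = C(14, 6)·C(6, 1)·C(5, 4) = 90090. Avoid both = 4457400 − 1387386 − 387600 + 90090 = 2772504.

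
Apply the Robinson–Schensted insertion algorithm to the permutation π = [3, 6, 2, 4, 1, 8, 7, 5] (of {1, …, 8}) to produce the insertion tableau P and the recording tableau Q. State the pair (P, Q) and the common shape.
P = [1, 4, 5] / [2, 6, 7] / [3, 8];  Q = [1, 2, 6] / [3, 4, 7] / [5, 8];  common shape = (3, 3, 2)

Row-insert the values π_1, π_2, … into P one at a time, bumping the leftmost entry strictly greater than the inserted value down to the next row. The recording tableau Q records, in position (i, j), the step at which that cell was added to P.
  Insert 3 (step 1): P = [3];  Q = [1]
  Insert 6 (step 2): P = [3, 6];  Q = [1, 2]
  Insert 2 (step 3): P = [2, 6] / [3];  Q = [1, 2] / [3]
  Insert 4 (step 4): P = [2, 4] / [3, 6];  Q = [1, 2] / [3, 4]
  Insert 1 (step 5): P = [1, 4] / [2, 6] / [3];  Q = [1, 2] / [3, 4] / [5]
  Insert 8 (step 6): P = [1, 4, 8] / [2, 6] / [3];  Q = [1, 2, 6] / [3, 4] / [5]
  Insert 7 (step 7): P = [1, 4, 7] / [2, 6, 8] / [3];  Q = [1, 2, 6] / [3, 4, 7] / [5]
  Insert 5 (step 8): P = [1, 4, 5] / [2, 6, 7] / [3, 8];  Q = [1, 2, 6] / [3, 4, 7] / [5, 8]
Final shape: (3, 3, 2).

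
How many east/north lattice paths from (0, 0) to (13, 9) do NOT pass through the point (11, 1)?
Number of paths = 496880

Total paths from (0, 0) to (13, 9): C(22, 13) = 497420. Paths through (11, 1): (paths (0, 0) → (11, 1)) × (paths (11, 1) → (13, 9)) = C(12, 11) · C(10, 2) = 12 · 45 = 540. Avoidance count = 497420 − 540 = 496880.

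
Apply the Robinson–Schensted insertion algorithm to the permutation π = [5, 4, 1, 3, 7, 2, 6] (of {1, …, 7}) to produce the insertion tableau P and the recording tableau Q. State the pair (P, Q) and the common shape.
P = [1, 2, 6] / [3, 7] / [4] / [5];  Q = [1, 4, 5] / [2, 7] / [3] / [6];  common shape = (3, 2, 1, 1)

Row-insert the values π_1, π_2, … into P one at a time, bumping the leftmost entry strictly greater than the inserted value down to the next row. The recording tableau Q records, in position (i, j), the step at which that cell was added to P.
  Insert 5 (step 1): P = [5];  Q = [1]
  Insert 4 (step 2): P = [4] / [5];  Q = [1] / [2]
  Insert 1 (step 3): P = [1] / [4] / [5];  Q = [1] / [2] / [3]
  Insert 3 (step 4): P = [1, 3] / [4] / [5];  Q = [1, 4] / [2] / [3]
  Insert 7 (step 5): P = [1, 3, 7] / [4] / [5];  Q = [1, 4, 5] / [2] / [3]
  Insert 2 (step 6): P = [1, 2, 7] / [3] / [4] / [5];  Q = [1, 4, 5] / [2] / [3] / [6]
  Insert 6 (step 7): P = [1, 2, 6] / [3, 7] / [4] / [5];  Q = [1, 4, 5] / [2, 7] / [3] / [6]
Final shape: (3, 2, 1, 1).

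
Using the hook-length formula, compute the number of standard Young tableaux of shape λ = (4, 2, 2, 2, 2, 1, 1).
# SYT of shape (4, 2, 2, 2, 2, 1, 1) = 15444

Hook-length formula: f^λ = n! / Π hook(c), product over all cells c of the Young diagram. For λ = (4, 2, 2, 2, 2, 1, 1), n = 14 boxes. Hook lengths by row (left-to-right, top-to-bottom): [10, 7, 2, 1]; [7, 4]; [6, 3]; [5, 2]; [4, 1]; [2]; [1]. Product of hooks = 5644800. So f^λ = 14! / 5644800 = 87178291200 / 5644800 = 15444.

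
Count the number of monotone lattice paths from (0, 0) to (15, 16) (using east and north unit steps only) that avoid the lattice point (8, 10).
Number of paths = 225451467

Total paths from (0, 0) to (15, 16): C(31, 15) = 300540195. Paths through (8, 10): (paths (0, 0) → (8, 10)) × (paths (8, 10) → (15, 16)) = C(18, 8) · C(13, 7) = 43758 · 1716 = 75088728. Avoidance count = 300540195 − 75088728 = 225451467.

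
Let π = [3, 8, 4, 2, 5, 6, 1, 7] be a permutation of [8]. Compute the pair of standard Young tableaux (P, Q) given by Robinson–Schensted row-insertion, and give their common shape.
P = [1, 4, 5, 6, 7] / [2] / [3] / [8];  Q = [1, 2, 5, 6, 8] / [3] / [4] / [7];  common shape = (5, 1, 1, 1)

Row-insert the values π_1, π_2, … into P one at a time, bumping the leftmost entry strictly greater than the inserted value down to the next row. The recording tableau Q records, in position (i, j), the step at which that cell was added to P.
  Insert 3 (step 1): P = [3];  Q = [1]
  Insert 8 (step 2): P = [3, 8];  Q = [1, 2]
  Insert 4 (step 3): P = [3, 4] / [8];  Q = [1, 2] / [3]
  Insert 2 (step 4): P = [2, 4] / [3] / [8];  Q = [1, 2] / [3] / [4]
  Insert 5 (step 5): P = [2, 4, 5] / [3] / [8];  Q = [1, 2, 5] / [3] / [4]
  Insert 6 (step 6): P = [2, 4, 5, 6] / [3] / [8];  Q = [1, 2, 5, 6] / [3] / [4]
  Insert 1 (step 7): P = [1, 4, 5, 6] / [2] / [3] / [8];  Q = [1, 2, 5, 6] / [3] / [4] / [7]
  Insert 7 (step 8): P = [1, 4, 5, 6, 7] / [2] / [3] / [8];  Q = [1, 2, 5, 6, 8] / [3] / [4] / [7]
Final shape: (5, 1, 1, 1).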